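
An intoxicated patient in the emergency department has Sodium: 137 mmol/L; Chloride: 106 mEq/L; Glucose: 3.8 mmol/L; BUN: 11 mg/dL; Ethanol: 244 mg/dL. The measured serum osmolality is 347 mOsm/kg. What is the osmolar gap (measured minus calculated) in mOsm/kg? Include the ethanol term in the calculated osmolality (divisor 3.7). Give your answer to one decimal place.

Calculated osmolality = 2·Na + glucose + BUN/2.8 + ethanol/3.7
= 2·137 + 3.8 + 11/2.8 + 244/3.7
= 274 + 3.80 + 3.93 + 65.95
= 347.68 mOsm/kg ≈ 347.7 mOsm/kg
Osmolar gap = measured − calculated = 347 − 347.7 = -0.7 mOsm/kg

-0.7 mOsm/kg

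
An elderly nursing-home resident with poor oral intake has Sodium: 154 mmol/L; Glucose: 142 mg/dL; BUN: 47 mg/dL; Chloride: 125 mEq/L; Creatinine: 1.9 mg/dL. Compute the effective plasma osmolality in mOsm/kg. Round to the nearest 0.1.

315.9 mOsm/kg

Effective osmolality excludes urea (freely permeant across cell membranes):
2·Na + glucose/18
= 2·154 + 142/18
= 308 + 7.89
= 315.89 mOsm/kg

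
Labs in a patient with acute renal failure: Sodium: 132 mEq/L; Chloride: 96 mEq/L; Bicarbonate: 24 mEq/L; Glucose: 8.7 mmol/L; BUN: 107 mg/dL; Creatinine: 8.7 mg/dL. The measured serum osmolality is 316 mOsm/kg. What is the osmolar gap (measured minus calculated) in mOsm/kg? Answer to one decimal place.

5.1 mOsm/kg

Calculated osmolality = 2·Na + glucose + BUN/2.8
= 2·132 + 8.7 + 107/2.8
= 264 + 8.70 + 38.21
= 310.91 mOsm/kg ≈ 310.9 mOsm/kg
Osmolar gap = measured − calculated = 316 − 310.9 = 5.1 mOsm/kg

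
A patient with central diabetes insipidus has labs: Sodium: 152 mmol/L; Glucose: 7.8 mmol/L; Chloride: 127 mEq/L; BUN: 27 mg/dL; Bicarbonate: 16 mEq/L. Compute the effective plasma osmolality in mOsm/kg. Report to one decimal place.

311.8 mOsm/kg

Effective osmolality excludes urea (freely permeant across cell membranes):
2·Na + glucose
= 2·152 + 7.8
= 304 + 7.8
= 311.8 mOsm/kg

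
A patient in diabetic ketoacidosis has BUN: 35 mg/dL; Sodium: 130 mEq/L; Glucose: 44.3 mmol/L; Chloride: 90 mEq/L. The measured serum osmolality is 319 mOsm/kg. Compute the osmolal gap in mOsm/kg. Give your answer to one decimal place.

Calculated osmolality = 2·Na + glucose + BUN/2.8
= 2·130 + 44.3 + 35/2.8
= 260 + 44.30 + 12.50
= 316.8 mOsm/kg ≈ 316.8 mOsm/kg
Osmolar gap = measured − calculated = 319 − 316.8 = 2.2 mOsm/kg

2.2 mOsm/kg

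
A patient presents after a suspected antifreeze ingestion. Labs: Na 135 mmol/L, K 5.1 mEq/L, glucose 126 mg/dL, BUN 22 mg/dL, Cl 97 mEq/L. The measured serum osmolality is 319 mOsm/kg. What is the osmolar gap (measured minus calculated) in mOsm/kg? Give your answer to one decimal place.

Calculated osmolality = 2·Na + glucose/18 + BUN/2.8
= 2·135 + 126/18 + 22/2.8
= 270 + 7 + 7.86
= 284.86 mOsm/kg ≈ 284.9 mOsm/kg
Osmolar gap = measured − calculated = 319 − 284.9 = 34.1 mOsm/kg

34.1 mOsm/kg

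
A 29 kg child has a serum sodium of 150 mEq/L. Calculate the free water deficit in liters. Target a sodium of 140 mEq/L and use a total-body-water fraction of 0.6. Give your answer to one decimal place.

TBW = 0.6 · 29 = 17.4 L
Free water deficit = TBW · (Na/140 − 1)
= 17.4 · (150/140 − 1)
= 17.4 · 0.0714
= 1.24 L

1.2 L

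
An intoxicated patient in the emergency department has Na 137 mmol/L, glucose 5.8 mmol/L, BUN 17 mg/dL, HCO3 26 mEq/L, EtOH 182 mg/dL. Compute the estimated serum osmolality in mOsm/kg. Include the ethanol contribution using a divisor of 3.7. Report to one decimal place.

Calculated osmolality = 2·Na + glucose + BUN/2.8 + ethanol/3.7
= 2·137 + 5.8 + 17/2.8 + 182/3.7
= 274 + 5.80 + 6.07 + 49.19
= 335.06 mOsm/kg

335.1 mOsm/kg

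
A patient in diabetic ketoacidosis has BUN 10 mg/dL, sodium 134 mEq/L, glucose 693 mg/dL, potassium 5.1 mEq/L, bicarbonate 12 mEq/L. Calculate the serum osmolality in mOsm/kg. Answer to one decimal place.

Calculated osmolality = 2·Na + glucose/18 + BUN/2.8
= 2·134 + 693/18 + 10/2.8
= 268 + 38.50 + 3.57
= 310.07 mOsm/kg

310.1 mOsm/kg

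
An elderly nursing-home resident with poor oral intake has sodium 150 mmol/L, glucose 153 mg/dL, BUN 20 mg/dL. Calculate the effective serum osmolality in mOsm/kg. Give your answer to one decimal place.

308.5 mOsm/kg

Effective osmolality excludes urea (freely permeant across cell membranes):
2·Na + glucose/18
= 2·150 + 153/18
= 300 + 8.5
= 308.5 mOsm/kg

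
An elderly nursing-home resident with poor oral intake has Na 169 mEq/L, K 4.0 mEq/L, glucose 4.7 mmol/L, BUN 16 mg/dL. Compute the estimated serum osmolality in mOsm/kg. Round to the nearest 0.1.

348.4 mOsm/kg

Calculated osmolality = 2·Na + glucose + BUN/2.8
= 2·169 + 4.7 + 16/2.8
= 338 + 4.70 + 5.71
= 348.41 mOsm/kg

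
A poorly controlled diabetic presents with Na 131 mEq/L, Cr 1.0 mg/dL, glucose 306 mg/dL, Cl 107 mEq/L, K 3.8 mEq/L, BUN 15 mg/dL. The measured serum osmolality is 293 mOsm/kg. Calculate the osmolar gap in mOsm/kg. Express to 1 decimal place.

8.6 mOsm/kg

Calculated osmolality = 2·Na + glucose/18 + BUN/2.8
= 2·131 + 306/18 + 15/2.8
= 262 + 17 + 5.36
= 284.36 mOsm/kg ≈ 284.4 mOsm/kg
Osmolar gap = measured − calculated = 293 − 284.4 = 8.6 mOsm/kg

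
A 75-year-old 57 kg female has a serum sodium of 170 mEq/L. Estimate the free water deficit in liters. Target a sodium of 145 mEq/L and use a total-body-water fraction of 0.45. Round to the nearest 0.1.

4.4 L

TBW = 0.45 · 57 = 25.65 L
Free water deficit = TBW · (Na/145 − 1)
= 25.65 · (170/145 − 1)
= 25.65 · 0.1724
= 4.42 L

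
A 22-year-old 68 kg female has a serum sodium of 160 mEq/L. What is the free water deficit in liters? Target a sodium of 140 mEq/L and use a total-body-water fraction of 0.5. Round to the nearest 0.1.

4.9 L

TBW = 0.5 · 68 = 34 L
Free water deficit = TBW · (Na/140 − 1)
= 34 · (160/140 − 1)
= 34 · 0.1429
= 4.86 L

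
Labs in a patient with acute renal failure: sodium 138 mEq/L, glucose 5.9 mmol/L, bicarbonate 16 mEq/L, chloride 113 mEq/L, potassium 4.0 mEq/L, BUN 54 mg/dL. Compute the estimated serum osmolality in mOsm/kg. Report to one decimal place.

301.2 mOsm/kg

Calculated osmolality = 2·Na + glucose + BUN/2.8
= 2·138 + 5.9 + 54/2.8
= 276 + 5.90 + 19.29
= 301.19 mOsm/kg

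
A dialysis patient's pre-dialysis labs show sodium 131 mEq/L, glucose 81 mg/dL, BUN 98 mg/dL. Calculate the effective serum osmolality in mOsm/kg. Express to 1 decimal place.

Effective osmolality excludes urea (freely permeant across cell membranes):
2·Na + glucose/18
= 2·131 + 81/18
= 262 + 4.5
= 266.5 mOsm/kg

266.5 mOsm/kg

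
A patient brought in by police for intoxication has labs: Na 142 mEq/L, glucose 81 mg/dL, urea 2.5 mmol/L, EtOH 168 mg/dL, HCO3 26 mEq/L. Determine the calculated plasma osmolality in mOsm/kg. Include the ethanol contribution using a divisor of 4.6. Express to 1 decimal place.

327.5 mOsm/kg

Calculated osmolality = 2·Na + glucose/18 + urea + ethanol/4.6
= 2·142 + 81/18 + 2.5 + 168/4.6
= 284 + 4.50 + 2.50 + 36.52
= 327.52 mOsm/kg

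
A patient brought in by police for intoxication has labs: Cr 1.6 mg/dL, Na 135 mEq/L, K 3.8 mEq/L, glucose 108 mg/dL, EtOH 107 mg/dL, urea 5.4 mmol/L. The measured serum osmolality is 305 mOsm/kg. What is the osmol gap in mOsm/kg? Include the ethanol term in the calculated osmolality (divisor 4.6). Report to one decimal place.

Calculated osmolality = 2·Na + glucose/18 + urea + ethanol/4.6
= 2·135 + 108/18 + 5.4 + 107/4.6
= 270 + 6 + 5.40 + 23.26
= 304.66 mOsm/kg ≈ 304.7 mOsm/kg
Osmolar gap = measured − calculated = 305 − 304.7 = 0.3 mOsm/kg

0.3 mOsm/kg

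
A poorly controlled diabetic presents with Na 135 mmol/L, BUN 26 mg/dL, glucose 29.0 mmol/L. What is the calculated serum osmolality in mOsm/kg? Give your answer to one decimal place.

308.3 mOsm/kg

Calculated osmolality = 2·Na + glucose + BUN/2.8
= 2·135 + 29 + 26/2.8
= 270 + 29 + 9.29
= 308.29 mOsm/kg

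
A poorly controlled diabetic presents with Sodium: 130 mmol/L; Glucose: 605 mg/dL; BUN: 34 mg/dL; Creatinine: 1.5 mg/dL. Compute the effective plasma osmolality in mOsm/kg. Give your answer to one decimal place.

Effective osmolality excludes urea (freely permeant across cell membranes):
2·Na + glucose/18
= 2·130 + 605/18
= 260 + 33.61
= 293.61 mOsm/kg

293.6 mOsm/kg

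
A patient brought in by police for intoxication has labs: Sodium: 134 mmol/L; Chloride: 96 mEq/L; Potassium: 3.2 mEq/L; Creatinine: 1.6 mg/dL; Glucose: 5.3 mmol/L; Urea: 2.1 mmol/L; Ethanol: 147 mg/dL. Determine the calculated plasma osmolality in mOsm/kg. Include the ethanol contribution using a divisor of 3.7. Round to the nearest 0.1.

Calculated osmolality = 2·Na + glucose + urea + ethanol/3.7
= 2·134 + 5.3 + 2.1 + 147/3.7
= 268 + 5.30 + 2.10 + 39.73
= 315.13 mOsm/kg

315.1 mOsm/kg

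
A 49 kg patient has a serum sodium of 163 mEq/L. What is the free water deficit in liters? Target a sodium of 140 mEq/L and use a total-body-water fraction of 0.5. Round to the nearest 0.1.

4.0 L

TBW = 0.5 · 49 = 24.5 L
Free water deficit = TBW · (Na/140 − 1)
= 24.5 · (163/140 − 1)
= 24.5 · 0.1643
= 4.03 L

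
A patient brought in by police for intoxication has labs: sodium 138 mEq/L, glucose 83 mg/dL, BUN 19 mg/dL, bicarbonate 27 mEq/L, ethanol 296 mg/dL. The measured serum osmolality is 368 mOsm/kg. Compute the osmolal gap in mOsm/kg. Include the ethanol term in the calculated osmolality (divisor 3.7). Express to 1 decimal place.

0.6 mOsm/kg

Calculated osmolality = 2·Na + glucose/18 + BUN/2.8 + ethanol/3.7
= 2·138 + 83/18 + 19/2.8 + 296/3.7
= 276 + 4.61 + 6.79 + 80
= 367.4 mOsm/kg ≈ 367.4 mOsm/kg
Osmolar gap = measured − calculated = 368 − 367.4 = 0.6 mOsm/kg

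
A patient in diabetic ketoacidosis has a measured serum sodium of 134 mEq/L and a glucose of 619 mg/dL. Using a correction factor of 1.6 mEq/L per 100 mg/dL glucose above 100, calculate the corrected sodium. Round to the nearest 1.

Corrected Na = measured Na + 1.6 · (glucose − 100)/100
= 134 + 1.6 · (619 − 100)/100
= 134 + 8.3
= 142.3 mEq/L

142 mEq/L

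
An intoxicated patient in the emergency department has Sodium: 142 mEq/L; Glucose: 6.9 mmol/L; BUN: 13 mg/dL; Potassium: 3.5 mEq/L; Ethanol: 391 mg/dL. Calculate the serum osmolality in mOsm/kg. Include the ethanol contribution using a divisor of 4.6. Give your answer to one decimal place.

380.5 mOsm/kg

Calculated osmolality = 2·Na + glucose + BUN/2.8 + ethanol/4.6
= 2·142 + 6.9 + 13/2.8 + 391/4.6
= 284 + 6.90 + 4.64 + 85
= 380.54 mOsm/kg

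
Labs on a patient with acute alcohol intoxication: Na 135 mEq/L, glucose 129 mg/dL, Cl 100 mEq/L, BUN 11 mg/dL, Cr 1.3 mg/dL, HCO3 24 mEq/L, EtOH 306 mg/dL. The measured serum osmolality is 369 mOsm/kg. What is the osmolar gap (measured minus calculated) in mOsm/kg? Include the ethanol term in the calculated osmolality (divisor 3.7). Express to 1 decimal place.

Calculated osmolality = 2·Na + glucose/18 + BUN/2.8 + ethanol/3.7
= 2·135 + 129/18 + 11/2.8 + 306/3.7
= 270 + 7.17 + 3.93 + 82.70
= 363.8 mOsm/kg ≈ 363.8 mOsm/kg
Osmolar gap = measured − calculated = 369 − 363.8 = 5.2 mOsm/kg

5.2 mOsm/kg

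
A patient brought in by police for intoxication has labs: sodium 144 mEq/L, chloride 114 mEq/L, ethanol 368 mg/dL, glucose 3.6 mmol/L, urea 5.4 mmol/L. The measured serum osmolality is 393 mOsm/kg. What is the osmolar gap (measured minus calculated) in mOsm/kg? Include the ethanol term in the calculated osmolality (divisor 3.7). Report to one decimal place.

-3.5 mOsm/kg

Calculated osmolality = 2·Na + glucose + urea + ethanol/3.7
= 2·144 + 3.6 + 5.4 + 368/3.7
= 288 + 3.60 + 5.40 + 99.46
= 396.46 mOsm/kg ≈ 396.5 mOsm/kg
Osmolar gap = measured − calculated = 393 − 396.5 = -3.5 mOsm/kg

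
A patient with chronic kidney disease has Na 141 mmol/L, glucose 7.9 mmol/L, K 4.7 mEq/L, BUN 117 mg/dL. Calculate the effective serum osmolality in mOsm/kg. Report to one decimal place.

Effective osmolality excludes urea (freely permeant across cell membranes):
2·Na + glucose
= 2·141 + 7.9
= 282 + 7.9
= 289.9 mOsm/kg

289.9 mOsm/kg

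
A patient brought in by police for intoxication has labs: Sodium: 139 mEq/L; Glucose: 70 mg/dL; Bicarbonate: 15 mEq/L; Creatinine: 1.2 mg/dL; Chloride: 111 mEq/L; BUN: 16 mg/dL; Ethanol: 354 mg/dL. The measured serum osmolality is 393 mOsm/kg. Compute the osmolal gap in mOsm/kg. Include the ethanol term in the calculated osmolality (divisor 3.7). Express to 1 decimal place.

9.7 mOsm/kg

Calculated osmolality = 2·Na + glucose/18 + BUN/2.8 + ethanol/3.7
= 2·139 + 70/18 + 16/2.8 + 354/3.7
= 278 + 3.89 + 5.71 + 95.68
= 383.28 mOsm/kg ≈ 383.3 mOsm/kg
Osmolar gap = measured − calculated = 393 − 383.3 = 9.7 mOsm/kg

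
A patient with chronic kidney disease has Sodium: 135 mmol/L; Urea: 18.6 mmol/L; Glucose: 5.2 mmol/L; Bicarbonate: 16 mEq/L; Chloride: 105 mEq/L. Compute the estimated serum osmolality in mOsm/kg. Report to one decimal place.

Calculated osmolality = 2·Na + glucose + urea
= 2·135 + 5.2 + 18.6
= 270 + 5.20 + 18.60
= 293.8 mOsm/kg

293.8 mOsm/kg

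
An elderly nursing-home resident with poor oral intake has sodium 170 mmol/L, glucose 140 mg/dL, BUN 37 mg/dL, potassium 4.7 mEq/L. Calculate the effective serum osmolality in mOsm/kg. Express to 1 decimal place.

347.8 mOsm/kg

Effective osmolality excludes urea (freely permeant across cell membranes):
2·Na + glucose/18
= 2·170 + 140/18
= 340 + 7.78
= 347.78 mOsm/kg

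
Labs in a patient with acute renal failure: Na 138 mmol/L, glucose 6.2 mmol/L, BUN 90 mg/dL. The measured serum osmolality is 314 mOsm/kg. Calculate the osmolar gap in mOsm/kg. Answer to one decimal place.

Calculated osmolality = 2·Na + glucose + BUN/2.8
= 2·138 + 6.2 + 90/2.8
= 276 + 6.20 + 32.14
= 314.34 mOsm/kg ≈ 314.3 mOsm/kg
Osmolar gap = measured − calculated = 314 − 314.3 = -0.3 mOsm/kg

-0.3 mOsm/kg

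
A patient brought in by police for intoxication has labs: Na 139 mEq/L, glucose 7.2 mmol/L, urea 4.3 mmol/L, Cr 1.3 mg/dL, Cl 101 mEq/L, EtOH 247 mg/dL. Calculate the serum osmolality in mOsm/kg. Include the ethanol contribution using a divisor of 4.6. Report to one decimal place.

343.2 mOsm/kg

Calculated osmolality = 2·Na + glucose + urea + ethanol/4.6
= 2·139 + 7.2 + 4.3 + 247/4.6
= 278 + 7.20 + 4.30 + 53.70
= 343.2 mOsm/kg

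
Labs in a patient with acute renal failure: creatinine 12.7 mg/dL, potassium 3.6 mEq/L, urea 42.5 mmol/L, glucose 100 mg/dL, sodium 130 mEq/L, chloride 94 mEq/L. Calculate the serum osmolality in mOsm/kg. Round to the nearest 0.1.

Calculated osmolality = 2·Na + glucose/18 + urea
= 2·130 + 100/18 + 42.5
= 260 + 5.56 + 42.50
= 308.06 mOsm/kg

308.1 mOsm/kg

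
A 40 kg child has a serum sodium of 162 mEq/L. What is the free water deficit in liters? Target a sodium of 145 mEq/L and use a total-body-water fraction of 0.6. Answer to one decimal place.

TBW = 0.6 · 40 = 24 L
Free water deficit = TBW · (Na/145 − 1)
= 24 · (162/145 − 1)
= 24 · 0.1172
= 2.81 L

2.8 L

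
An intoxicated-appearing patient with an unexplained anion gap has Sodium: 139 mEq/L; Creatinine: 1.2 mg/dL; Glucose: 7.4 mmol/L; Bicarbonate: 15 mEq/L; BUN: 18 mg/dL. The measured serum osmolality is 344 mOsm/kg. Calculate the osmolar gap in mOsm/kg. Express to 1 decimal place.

Calculated osmolality = 2·Na + glucose + BUN/2.8
= 2·139 + 7.4 + 18/2.8
= 278 + 7.40 + 6.43
= 291.83 mOsm/kg ≈ 291.8 mOsm/kg
Osmolar gap = measured − calculated = 344 − 291.8 = 52.2 mOsm/kg

52.2 mOsm/kg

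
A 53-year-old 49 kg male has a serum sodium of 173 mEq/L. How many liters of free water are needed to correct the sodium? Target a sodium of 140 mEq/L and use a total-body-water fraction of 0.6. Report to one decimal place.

TBW = 0.6 · 49 = 29.4 L
Free water deficit = TBW · (Na/140 − 1)
= 29.4 · (173/140 − 1)
= 29.4 · 0.2357
= 6.93 L

6.9 L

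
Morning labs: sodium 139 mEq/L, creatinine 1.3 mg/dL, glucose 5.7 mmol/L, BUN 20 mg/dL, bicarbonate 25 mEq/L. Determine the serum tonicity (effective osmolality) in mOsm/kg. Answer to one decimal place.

283.7 mOsm/kg

Effective osmolality excludes urea (freely permeant across cell membranes):
2·Na + glucose
= 2·139 + 5.7
= 278 + 5.7
= 283.7 mOsm/kg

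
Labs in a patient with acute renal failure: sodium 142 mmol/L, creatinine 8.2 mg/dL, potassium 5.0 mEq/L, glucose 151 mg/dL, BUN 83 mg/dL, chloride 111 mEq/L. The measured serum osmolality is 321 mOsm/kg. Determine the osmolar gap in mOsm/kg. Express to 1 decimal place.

Calculated osmolality = 2·Na + glucose/18 + BUN/2.8
= 2·142 + 151/18 + 83/2.8
= 284 + 8.39 + 29.64
= 322.03 mOsm/kg ≈ 322.0 mOsm/kg
Osmolar gap = measured − calculated = 321 − 322.0 = -1.0 mOsm/kg

-1.0 mOsm/kg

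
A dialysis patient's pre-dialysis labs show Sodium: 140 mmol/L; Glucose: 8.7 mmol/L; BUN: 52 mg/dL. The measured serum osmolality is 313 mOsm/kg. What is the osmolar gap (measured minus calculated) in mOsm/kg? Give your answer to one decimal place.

Calculated osmolality = 2·Na + glucose + BUN/2.8
= 2·140 + 8.7 + 52/2.8
= 280 + 8.70 + 18.57
= 307.27 mOsm/kg ≈ 307.3 mOsm/kg
Osmolar gap = measured − calculated = 313 − 307.3 = 5.7 mOsm/kg

5.7 mOsm/kg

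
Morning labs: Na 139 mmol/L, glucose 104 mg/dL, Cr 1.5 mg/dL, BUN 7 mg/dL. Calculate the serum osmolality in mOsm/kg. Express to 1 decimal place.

286.3 mOsm/kg

Calculated osmolality = 2·Na + glucose/18 + BUN/2.8
= 2·139 + 104/18 + 7/2.8
= 278 + 5.78 + 2.50
= 286.28 mOsm/kg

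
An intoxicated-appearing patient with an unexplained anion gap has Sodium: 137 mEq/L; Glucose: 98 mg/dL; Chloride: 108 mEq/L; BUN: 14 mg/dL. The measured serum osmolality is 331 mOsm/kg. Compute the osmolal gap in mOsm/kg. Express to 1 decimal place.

Calculated osmolality = 2·Na + glucose/18 + BUN/2.8
= 2·137 + 98/18 + 14/2.8
= 274 + 5.44 + 5
= 284.44 mOsm/kg ≈ 284.4 mOsm/kg
Osmolar gap = measured − calculated = 331 − 284.4 = 46.6 mOsm/kg

46.6 mOsm/kg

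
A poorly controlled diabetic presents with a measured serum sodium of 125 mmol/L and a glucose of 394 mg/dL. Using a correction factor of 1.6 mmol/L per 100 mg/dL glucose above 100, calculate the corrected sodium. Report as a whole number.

130 mmol/L

Corrected Na = measured Na + 1.6 · (glucose − 100)/100
= 125 + 1.6 · (394 − 100)/100
= 125 + 4.7
= 129.7 mmol/L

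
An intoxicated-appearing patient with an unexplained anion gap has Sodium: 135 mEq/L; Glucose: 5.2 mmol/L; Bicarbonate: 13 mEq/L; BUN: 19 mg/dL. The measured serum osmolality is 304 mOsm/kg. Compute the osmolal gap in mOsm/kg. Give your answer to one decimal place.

Calculated osmolality = 2·Na + glucose + BUN/2.8
= 2·135 + 5.2 + 19/2.8
= 270 + 5.20 + 6.79
= 281.99 mOsm/kg ≈ 282.0 mOsm/kg
Osmolar gap = measured − calculated = 304 − 282.0 = 22.0 mOsm/kg

22.0 mOsm/kg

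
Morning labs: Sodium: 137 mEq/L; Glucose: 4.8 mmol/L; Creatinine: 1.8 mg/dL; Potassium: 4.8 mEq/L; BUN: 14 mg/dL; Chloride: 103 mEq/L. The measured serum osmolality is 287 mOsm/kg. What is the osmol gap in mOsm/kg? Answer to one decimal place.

Calculated osmolality = 2·Na + glucose + BUN/2.8
= 2·137 + 4.8 + 14/2.8
= 274 + 4.80 + 5
= 283.8 mOsm/kg ≈ 283.8 mOsm/kg
Osmolar gap = measured − calculated = 287 − 283.8 = 3.2 mOsm/kg

3.2 mOsm/kg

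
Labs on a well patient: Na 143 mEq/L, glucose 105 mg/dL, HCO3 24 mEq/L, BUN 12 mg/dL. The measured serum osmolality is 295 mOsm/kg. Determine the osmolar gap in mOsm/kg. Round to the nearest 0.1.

-1.1 mOsm/kg

Calculated osmolality = 2·Na + glucose/18 + BUN/2.8
= 2·143 + 105/18 + 12/2.8
= 286 + 5.83 + 4.29
= 296.12 mOsm/kg ≈ 296.1 mOsm/kg
Osmolar gap = measured − calculated = 295 − 296.1 = -1.1 mOsm/kg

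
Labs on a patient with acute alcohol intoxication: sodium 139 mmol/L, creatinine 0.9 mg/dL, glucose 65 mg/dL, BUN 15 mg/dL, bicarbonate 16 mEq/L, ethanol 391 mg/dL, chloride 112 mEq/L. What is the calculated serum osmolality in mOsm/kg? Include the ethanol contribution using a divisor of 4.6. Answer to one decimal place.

372.0 mOsm/kg

Calculated osmolality = 2·Na + glucose/18 + BUN/2.8 + ethanol/4.6
= 2·139 + 65/18 + 15/2.8 + 391/4.6
= 278 + 3.61 + 5.36 + 85
= 371.97 mOsm/kg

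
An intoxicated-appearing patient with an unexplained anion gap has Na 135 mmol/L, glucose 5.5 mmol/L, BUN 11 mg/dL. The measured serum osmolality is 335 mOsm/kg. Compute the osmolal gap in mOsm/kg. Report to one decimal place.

55.6 mOsm/kg

Calculated osmolality = 2·Na + glucose + BUN/2.8
= 2·135 + 5.5 + 11/2.8
= 270 + 5.50 + 3.93
= 279.43 mOsm/kg ≈ 279.4 mOsm/kg
Osmolar gap = measured − calculated = 335 − 279.4 = 55.6 mOsm/kg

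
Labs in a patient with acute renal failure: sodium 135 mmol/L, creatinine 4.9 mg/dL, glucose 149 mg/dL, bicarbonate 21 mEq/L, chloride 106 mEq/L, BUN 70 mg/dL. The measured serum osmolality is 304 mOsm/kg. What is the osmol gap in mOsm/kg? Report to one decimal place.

0.7 mOsm/kg

Calculated osmolality = 2·Na + glucose/18 + BUN/2.8
= 2·135 + 149/18 + 70/2.8
= 270 + 8.28 + 25
= 303.28 mOsm/kg ≈ 303.3 mOsm/kg
Osmolar gap = measured − calculated = 304 − 303.3 = 0.7 mOsm/kg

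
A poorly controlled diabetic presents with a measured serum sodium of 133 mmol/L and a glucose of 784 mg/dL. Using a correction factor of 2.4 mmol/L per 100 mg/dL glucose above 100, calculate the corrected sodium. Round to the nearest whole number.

Corrected Na = measured Na + 2.4 · (glucose − 100)/100
= 133 + 2.4 · (784 − 100)/100
= 133 + 16.4
= 149.4 mmol/L

149 mmol/L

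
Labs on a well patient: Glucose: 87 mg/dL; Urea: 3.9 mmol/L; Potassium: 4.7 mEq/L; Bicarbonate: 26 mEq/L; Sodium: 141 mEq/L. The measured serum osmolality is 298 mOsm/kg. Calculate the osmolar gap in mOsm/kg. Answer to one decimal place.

7.3 mOsm/kg

Calculated osmolality = 2·Na + glucose/18 + urea
= 2·141 + 87/18 + 3.9
= 282 + 4.83 + 3.90
= 290.73 mOsm/kg ≈ 290.7 mOsm/kg
Osmolar gap = measured − calculated = 298 − 290.7 = 7.3 mOsm/kg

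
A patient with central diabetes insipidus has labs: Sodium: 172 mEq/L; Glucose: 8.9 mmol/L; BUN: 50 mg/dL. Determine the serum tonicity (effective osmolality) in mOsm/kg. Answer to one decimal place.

352.9 mOsm/kg

Effective osmolality excludes urea (freely permeant across cell membranes):
2·Na + glucose
= 2·172 + 8.9
= 344 + 8.9
= 352.9 mOsm/kg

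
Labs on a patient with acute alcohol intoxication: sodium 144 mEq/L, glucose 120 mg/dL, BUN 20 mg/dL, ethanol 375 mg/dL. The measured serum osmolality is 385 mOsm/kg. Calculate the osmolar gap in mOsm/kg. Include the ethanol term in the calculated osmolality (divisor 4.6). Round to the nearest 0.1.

Calculated osmolality = 2·Na + glucose/18 + BUN/2.8 + ethanol/4.6
= 2·144 + 120/18 + 20/2.8 + 375/4.6
= 288 + 6.67 + 7.14 + 81.52
= 383.33 mOsm/kg ≈ 383.3 mOsm/kg
Osmolar gap = measured − calculated = 385 − 383.3 = 1.7 mOsm/kg

1.7 mOsm/kg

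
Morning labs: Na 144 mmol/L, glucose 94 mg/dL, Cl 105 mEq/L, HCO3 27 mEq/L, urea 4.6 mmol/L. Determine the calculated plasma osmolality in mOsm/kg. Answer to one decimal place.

Calculated osmolality = 2·Na + glucose/18 + urea
= 2·144 + 94/18 + 4.6
= 288 + 5.22 + 4.60
= 297.82 mOsm/kg

297.8 mOsm/kg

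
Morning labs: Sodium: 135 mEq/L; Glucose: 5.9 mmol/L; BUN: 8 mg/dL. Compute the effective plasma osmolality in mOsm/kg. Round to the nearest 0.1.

275.9 mOsm/kg

Effective osmolality excludes urea (freely permeant across cell membranes):
2·Na + glucose
= 2·135 + 5.9
= 270 + 5.9
= 275.9 mOsm/kg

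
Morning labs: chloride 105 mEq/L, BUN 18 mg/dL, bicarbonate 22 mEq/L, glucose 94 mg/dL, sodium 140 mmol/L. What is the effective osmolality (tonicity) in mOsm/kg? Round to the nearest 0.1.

285.2 mOsm/kg

Effective osmolality excludes urea (freely permeant across cell membranes):
2·Na + glucose/18
= 2·140 + 94/18
= 280 + 5.22
= 285.22 mOsm/kg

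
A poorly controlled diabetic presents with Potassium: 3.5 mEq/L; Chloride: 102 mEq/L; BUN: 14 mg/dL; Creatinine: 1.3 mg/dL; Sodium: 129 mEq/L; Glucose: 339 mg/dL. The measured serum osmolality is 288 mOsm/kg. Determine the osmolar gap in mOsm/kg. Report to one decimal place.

6.2 mOsm/kg

Calculated osmolality = 2·Na + glucose/18 + BUN/2.8
= 2·129 + 339/18 + 14/2.8
= 258 + 18.83 + 5
= 281.83 mOsm/kg ≈ 281.8 mOsm/kg
Osmolar gap = measured − calculated = 288 − 281.8 = 6.2 mOsm/kg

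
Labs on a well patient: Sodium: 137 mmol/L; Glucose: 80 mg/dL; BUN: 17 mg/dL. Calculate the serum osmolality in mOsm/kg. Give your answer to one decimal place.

Calculated osmolality = 2·Na + glucose/18 + BUN/2.8
= 2·137 + 80/18 + 17/2.8
= 274 + 4.44 + 6.07
= 284.51 mOsm/kg

284.5 mOsm/kg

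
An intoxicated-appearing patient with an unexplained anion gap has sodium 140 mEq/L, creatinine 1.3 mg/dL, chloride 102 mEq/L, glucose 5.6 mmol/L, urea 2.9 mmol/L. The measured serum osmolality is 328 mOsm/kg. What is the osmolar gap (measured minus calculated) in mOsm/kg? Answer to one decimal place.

39.5 mOsm/kg

Calculated osmolality = 2·Na + glucose + urea
= 2·140 + 5.6 + 2.9
= 280 + 5.60 + 2.90
= 288.5 mOsm/kg ≈ 288.5 mOsm/kg
Osmolar gap = measured − calculated = 328 − 288.5 = 39.5 mOsm/kg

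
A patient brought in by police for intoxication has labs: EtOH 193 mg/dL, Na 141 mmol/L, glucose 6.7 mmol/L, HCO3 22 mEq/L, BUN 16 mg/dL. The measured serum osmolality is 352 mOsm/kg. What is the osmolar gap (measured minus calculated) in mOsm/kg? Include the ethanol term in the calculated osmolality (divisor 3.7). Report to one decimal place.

Calculated osmolality = 2·Na + glucose + BUN/2.8 + ethanol/3.7
= 2·141 + 6.7 + 16/2.8 + 193/3.7
= 282 + 6.70 + 5.71 + 52.16
= 346.57 mOsm/kg ≈ 346.6 mOsm/kg
Osmolar gap = measured − calculated = 352 − 346.6 = 5.4 mOsm/kg

5.4 mOsm/kg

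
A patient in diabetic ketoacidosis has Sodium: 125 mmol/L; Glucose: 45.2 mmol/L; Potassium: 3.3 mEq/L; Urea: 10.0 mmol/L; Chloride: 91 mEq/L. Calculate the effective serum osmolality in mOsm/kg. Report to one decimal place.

Effective osmolality excludes urea (freely permeant across cell membranes):
2·Na + glucose
= 2·125 + 45.2
= 250 + 45.2
= 295.2 mOsm/kg

295.2 mOsm/kg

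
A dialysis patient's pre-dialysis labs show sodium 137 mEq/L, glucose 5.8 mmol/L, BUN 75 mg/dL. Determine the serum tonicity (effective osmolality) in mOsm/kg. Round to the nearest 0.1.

279.8 mOsm/kg

Effective osmolality excludes urea (freely permeant across cell membranes):
2·Na + glucose
= 2·137 + 5.8
= 274 + 5.8
= 279.8 mOsm/kg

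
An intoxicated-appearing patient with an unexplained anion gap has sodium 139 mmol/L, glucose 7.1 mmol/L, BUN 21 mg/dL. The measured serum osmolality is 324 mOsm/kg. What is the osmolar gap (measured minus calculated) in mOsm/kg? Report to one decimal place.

31.4 mOsm/kg

Calculated osmolality = 2·Na + glucose + BUN/2.8
= 2·139 + 7.1 + 21/2.8
= 278 + 7.10 + 7.50
= 292.6 mOsm/kg ≈ 292.6 mOsm/kg
Osmolar gap = measured − calculated = 324 − 292.6 = 31.4 mOsm/kg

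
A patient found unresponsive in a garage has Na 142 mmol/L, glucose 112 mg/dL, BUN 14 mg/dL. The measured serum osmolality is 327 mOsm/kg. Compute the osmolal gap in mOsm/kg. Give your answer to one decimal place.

31.8 mOsm/kg

Calculated osmolality = 2·Na + glucose/18 + BUN/2.8
= 2·142 + 112/18 + 14/2.8
= 284 + 6.22 + 5
= 295.22 mOsm/kg ≈ 295.2 mOsm/kg
Osmolar gap = measured − calculated = 327 − 295.2 = 31.8 mOsm/kg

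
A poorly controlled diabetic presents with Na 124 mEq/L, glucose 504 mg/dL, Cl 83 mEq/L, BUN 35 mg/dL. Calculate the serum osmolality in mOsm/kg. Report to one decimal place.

288.5 mOsm/kg

Calculated osmolality = 2·Na + glucose/18 + BUN/2.8
= 2·124 + 504/18 + 35/2.8
= 248 + 28 + 12.50
= 288.5 mOsm/kg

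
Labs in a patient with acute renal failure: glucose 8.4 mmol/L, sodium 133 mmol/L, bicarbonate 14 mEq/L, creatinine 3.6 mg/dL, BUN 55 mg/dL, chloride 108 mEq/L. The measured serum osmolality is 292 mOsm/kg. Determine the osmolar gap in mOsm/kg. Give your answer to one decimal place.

Calculated osmolality = 2·Na + glucose + BUN/2.8
= 2·133 + 8.4 + 55/2.8
= 266 + 8.40 + 19.64
= 294.04 mOsm/kg ≈ 294.0 mOsm/kg
Osmolar gap = measured − calculated = 292 − 294.0 = -2.0 mOsm/kg

-2.0 mOsm/kg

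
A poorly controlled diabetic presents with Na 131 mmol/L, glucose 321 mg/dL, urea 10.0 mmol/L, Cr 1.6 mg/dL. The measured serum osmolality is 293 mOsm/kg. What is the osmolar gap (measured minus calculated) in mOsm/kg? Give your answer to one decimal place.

3.2 mOsm/kg

Calculated osmolality = 2·Na + glucose/18 + urea
= 2·131 + 321/18 + 10
= 262 + 17.83 + 10
= 289.83 mOsm/kg ≈ 289.8 mOsm/kg
Osmolar gap = measured − calculated = 293 − 289.8 = 3.2 mOsm/kg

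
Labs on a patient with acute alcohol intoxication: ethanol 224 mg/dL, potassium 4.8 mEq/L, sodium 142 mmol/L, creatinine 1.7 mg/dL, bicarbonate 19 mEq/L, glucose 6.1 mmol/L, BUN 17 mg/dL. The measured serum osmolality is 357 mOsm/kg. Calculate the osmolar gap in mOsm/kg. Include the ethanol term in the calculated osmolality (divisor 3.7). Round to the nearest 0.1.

Calculated osmolality = 2·Na + glucose + BUN/2.8 + ethanol/3.7
= 2·142 + 6.1 + 17/2.8 + 224/3.7
= 284 + 6.10 + 6.07 + 60.54
= 356.71 mOsm/kg ≈ 356.7 mOsm/kg
Osmolar gap = measured − calculated = 357 − 356.7 = 0.3 mOsm/kg

0.3 mOsm/kg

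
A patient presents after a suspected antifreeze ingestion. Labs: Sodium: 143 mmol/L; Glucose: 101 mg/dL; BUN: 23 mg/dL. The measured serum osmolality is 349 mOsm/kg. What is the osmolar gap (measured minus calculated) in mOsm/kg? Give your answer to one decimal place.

Calculated osmolality = 2·Na + glucose/18 + BUN/2.8
= 2·143 + 101/18 + 23/2.8
= 286 + 5.61 + 8.21
= 299.82 mOsm/kg ≈ 299.8 mOsm/kg
Osmolar gap = measured − calculated = 349 − 299.8 = 49.2 mOsm/kg

49.2 mOsm/kg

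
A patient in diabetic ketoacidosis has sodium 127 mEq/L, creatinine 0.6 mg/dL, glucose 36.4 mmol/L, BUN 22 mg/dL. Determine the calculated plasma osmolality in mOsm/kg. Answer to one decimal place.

Calculated osmolality = 2·Na + glucose + BUN/2.8
= 2·127 + 36.4 + 22/2.8
= 254 + 36.40 + 7.86
= 298.26 mOsm/kg

298.3 mOsm/kg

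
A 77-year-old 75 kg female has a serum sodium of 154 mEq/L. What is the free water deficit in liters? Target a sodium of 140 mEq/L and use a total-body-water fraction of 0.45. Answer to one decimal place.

TBW = 0.45 · 75 = 33.75 L
Free water deficit = TBW · (Na/140 − 1)
= 33.75 · (154/140 − 1)
= 33.75 · 0.1
= 3.38 L

3.4 L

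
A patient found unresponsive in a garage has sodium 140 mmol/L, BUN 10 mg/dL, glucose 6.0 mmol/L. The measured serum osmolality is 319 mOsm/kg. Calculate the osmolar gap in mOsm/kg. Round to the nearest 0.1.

29.4 mOsm/kg

Calculated osmolality = 2·Na + glucose + BUN/2.8
= 2·140 + 6 + 10/2.8
= 280 + 6 + 3.57
= 289.57 mOsm/kg ≈ 289.6 mOsm/kg
Osmolar gap = measured − calculated = 319 − 289.6 = 29.4 mOsm/kg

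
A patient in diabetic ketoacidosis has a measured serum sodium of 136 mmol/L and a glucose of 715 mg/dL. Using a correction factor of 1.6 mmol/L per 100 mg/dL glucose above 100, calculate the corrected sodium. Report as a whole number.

146 mmol/L

Corrected Na = measured Na + 1.6 · (glucose − 100)/100
= 136 + 1.6 · (715 − 100)/100
= 136 + 9.8
= 145.8 mmol/L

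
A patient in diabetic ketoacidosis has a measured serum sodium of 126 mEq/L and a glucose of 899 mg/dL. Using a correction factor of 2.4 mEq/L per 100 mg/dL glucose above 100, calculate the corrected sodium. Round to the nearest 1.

145 mEq/L

Corrected Na = measured Na + 2.4 · (glucose − 100)/100
= 126 + 2.4 · (899 − 100)/100
= 126 + 19.2
= 145.2 mEq/L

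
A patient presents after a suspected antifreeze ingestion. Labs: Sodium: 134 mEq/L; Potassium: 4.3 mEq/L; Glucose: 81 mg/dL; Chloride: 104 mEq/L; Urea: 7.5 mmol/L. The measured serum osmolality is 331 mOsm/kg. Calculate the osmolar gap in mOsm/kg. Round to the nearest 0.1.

51.0 mOsm/kg

Calculated osmolality = 2·Na + glucose/18 + urea
= 2·134 + 81/18 + 7.5
= 268 + 4.50 + 7.50
= 280 mOsm/kg ≈ 280.0 mOsm/kg
Osmolar gap = measured − calculated = 331 − 280.0 = 51.0 mOsm/kg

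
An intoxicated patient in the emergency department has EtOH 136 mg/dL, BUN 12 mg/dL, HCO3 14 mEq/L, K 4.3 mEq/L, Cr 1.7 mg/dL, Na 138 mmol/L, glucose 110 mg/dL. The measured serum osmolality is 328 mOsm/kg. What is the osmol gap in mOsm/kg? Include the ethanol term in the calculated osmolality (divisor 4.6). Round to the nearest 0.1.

Calculated osmolality = 2·Na + glucose/18 + BUN/2.8 + ethanol/4.6
= 2·138 + 110/18 + 12/2.8 + 136/4.6
= 276 + 6.11 + 4.29 + 29.57
= 315.97 mOsm/kg ≈ 316.0 mOsm/kg
Osmolar gap = measured − calculated = 328 − 316.0 = 12.0 mOsm/kg

12.0 mOsm/kg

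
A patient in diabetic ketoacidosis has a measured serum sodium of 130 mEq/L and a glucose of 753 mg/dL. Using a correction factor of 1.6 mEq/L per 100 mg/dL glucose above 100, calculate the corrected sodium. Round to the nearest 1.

140 mEq/L

Corrected Na = measured Na + 1.6 · (glucose − 100)/100
= 130 + 1.6 · (753 − 100)/100
= 130 + 10.4
= 140.4 mEq/L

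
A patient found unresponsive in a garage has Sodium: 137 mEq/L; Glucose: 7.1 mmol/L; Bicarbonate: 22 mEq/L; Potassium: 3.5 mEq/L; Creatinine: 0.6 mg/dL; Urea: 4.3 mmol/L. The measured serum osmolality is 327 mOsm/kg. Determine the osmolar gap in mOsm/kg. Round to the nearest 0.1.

Calculated osmolality = 2·Na + glucose + urea
= 2·137 + 7.1 + 4.3
= 274 + 7.10 + 4.30
= 285.4 mOsm/kg ≈ 285.4 mOsm/kg
Osmolar gap = measured − calculated = 327 − 285.4 = 41.6 mOsm/kg

41.6 mOsm/kg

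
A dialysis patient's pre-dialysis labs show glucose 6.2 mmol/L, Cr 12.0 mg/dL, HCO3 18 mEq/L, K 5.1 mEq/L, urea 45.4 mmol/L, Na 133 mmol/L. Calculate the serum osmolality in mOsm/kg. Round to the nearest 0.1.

317.6 mOsm/kg

Calculated osmolality = 2·Na + glucose + urea
= 2·133 + 6.2 + 45.4
= 266 + 6.20 + 45.40
= 317.6 mOsm/kg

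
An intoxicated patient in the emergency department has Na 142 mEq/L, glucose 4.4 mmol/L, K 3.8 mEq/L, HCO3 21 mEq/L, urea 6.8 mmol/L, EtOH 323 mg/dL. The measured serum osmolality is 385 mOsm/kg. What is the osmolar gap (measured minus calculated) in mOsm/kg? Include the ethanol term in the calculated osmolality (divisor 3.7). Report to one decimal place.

2.5 mOsm/kg

Calculated osmolality = 2·Na + glucose + urea + ethanol/3.7
= 2·142 + 4.4 + 6.8 + 323/3.7
= 284 + 4.40 + 6.80 + 87.30
= 382.5 mOsm/kg ≈ 382.5 mOsm/kg
Osmolar gap = measured − calculated = 385 − 382.5 = 2.5 mOsm/kg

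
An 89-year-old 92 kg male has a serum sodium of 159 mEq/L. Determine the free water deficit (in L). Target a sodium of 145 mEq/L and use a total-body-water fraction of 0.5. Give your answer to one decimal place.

4.4 L

TBW = 0.5 · 92 = 46 L
Free water deficit = TBW · (Na/145 − 1)
= 46 · (159/145 − 1)
= 46 · 0.0966
= 4.44 L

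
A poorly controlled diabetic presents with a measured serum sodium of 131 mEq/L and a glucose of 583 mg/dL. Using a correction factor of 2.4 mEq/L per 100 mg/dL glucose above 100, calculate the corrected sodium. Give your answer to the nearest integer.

143 mEq/L

Corrected Na = measured Na + 2.4 · (glucose − 100)/100
= 131 + 2.4 · (583 − 100)/100
= 131 + 11.6
= 142.6 mEq/L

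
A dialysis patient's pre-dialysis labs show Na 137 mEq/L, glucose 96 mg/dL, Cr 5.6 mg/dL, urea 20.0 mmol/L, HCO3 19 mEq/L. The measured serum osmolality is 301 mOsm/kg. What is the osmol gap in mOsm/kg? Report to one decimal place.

Calculated osmolality = 2·Na + glucose/18 + urea
= 2·137 + 96/18 + 20
= 274 + 5.33 + 20
= 299.33 mOsm/kg ≈ 299.3 mOsm/kg
Osmolar gap = measured − calculated = 301 − 299.3 = 1.7 mOsm/kg

1.7 mOsm/kg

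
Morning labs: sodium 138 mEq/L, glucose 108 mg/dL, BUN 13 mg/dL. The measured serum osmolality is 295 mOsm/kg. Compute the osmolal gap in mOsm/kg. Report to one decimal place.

Calculated osmolality = 2·Na + glucose/18 + BUN/2.8
= 2·138 + 108/18 + 13/2.8
= 276 + 6 + 4.64
= 286.64 mOsm/kg ≈ 286.6 mOsm/kg
Osmolar gap = measured − calculated = 295 − 286.6 = 8.4 mOsm/kg

8.4 mOsm/kg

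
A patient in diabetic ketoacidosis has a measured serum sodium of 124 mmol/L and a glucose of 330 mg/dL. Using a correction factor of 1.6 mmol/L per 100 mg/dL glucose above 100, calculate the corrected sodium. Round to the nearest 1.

Corrected Na = measured Na + 1.6 · (glucose − 100)/100
= 124 + 1.6 · (330 − 100)/100
= 124 + 3.7
= 127.7 mmol/L

128 mmol/L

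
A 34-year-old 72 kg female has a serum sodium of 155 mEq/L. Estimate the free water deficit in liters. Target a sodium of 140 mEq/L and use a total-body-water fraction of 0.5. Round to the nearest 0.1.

3.9 L

TBW = 0.5 · 72 = 36 L
Free water deficit = TBW · (Na/140 − 1)
= 36 · (155/140 − 1)
= 36 · 0.1071
= 3.86 L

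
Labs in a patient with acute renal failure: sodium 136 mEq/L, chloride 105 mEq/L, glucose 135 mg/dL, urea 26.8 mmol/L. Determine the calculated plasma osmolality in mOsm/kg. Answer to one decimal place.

306.3 mOsm/kg

Calculated osmolality = 2·Na + glucose/18 + urea
= 2·136 + 135/18 + 26.8
= 272 + 7.50 + 26.80
= 306.3 mOsm/kg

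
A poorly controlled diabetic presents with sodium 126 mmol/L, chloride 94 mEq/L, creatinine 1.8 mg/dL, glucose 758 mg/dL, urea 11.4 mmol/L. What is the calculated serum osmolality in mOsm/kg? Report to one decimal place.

Calculated osmolality = 2·Na + glucose/18 + urea
= 2·126 + 758/18 + 11.4
= 252 + 42.11 + 11.40
= 305.51 mOsm/kg

305.5 mOsm/kg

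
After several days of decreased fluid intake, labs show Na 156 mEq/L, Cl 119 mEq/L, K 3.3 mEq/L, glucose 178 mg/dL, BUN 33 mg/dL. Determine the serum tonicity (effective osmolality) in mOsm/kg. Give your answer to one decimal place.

Effective osmolality excludes urea (freely permeant across cell membranes):
2·Na + glucose/18
= 2·156 + 178/18
= 312 + 9.89
= 321.89 mOsm/kg

321.9 mOsm/kg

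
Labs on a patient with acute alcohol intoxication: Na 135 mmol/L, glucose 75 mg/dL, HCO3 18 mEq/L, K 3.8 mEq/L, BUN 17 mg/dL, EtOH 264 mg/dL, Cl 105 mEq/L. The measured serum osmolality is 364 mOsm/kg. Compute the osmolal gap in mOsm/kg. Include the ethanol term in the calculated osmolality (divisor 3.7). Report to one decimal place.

12.4 mOsm/kg

Calculated osmolality = 2·Na + glucose/18 + BUN/2.8 + ethanol/3.7
= 2·135 + 75/18 + 17/2.8 + 264/3.7
= 270 + 4.17 + 6.07 + 71.35
= 351.59 mOsm/kg ≈ 351.6 mOsm/kg
Osmolar gap = measured − calculated = 364 − 351.6 = 12.4 mOsm/kg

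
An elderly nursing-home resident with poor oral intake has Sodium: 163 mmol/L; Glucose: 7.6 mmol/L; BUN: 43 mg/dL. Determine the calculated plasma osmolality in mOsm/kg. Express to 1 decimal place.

349.0 mOsm/kg

Calculated osmolality = 2·Na + glucose + BUN/2.8
= 2·163 + 7.6 + 43/2.8
= 326 + 7.60 + 15.36
= 348.96 mOsm/kg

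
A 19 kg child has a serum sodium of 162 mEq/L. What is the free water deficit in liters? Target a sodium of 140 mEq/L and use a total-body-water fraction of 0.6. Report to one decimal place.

1.8 L

TBW = 0.6 · 19 = 11.4 L
Free water deficit = TBW · (Na/140 − 1)
= 11.4 · (162/140 − 1)
= 11.4 · 0.1571
= 1.79 L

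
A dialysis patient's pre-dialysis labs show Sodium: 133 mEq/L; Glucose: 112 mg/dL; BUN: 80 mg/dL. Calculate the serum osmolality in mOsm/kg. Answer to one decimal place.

Calculated osmolality = 2·Na + glucose/18 + BUN/2.8
= 2·133 + 112/18 + 80/2.8
= 266 + 6.22 + 28.57
= 300.79 mOsm/kg

300.8 mOsm/kg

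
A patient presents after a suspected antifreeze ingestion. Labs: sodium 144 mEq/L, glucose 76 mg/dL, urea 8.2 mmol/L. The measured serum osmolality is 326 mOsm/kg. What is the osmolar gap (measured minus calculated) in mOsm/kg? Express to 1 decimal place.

Calculated osmolality = 2·Na + glucose/18 + urea
= 2·144 + 76/18 + 8.2
= 288 + 4.22 + 8.20
= 300.42 mOsm/kg ≈ 300.4 mOsm/kg
Osmolar gap = measured − calculated = 326 − 300.4 = 25.6 mOsm/kg

25.6 mOsm/kg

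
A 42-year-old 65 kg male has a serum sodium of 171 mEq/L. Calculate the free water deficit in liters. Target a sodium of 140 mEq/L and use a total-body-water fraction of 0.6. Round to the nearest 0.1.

8.6 L

TBW = 0.6 · 65 = 39 L
Free water deficit = TBW · (Na/140 − 1)
= 39 · (171/140 − 1)
= 39 · 0.2214
= 8.63 L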